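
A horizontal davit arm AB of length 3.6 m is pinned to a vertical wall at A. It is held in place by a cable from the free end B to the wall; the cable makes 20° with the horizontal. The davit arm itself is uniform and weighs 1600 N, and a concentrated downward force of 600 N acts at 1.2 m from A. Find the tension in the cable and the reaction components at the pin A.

T = 2924 N, A_x = 2747 N, A_y = 1200 N

ΣM about A: T·sin20°·3.6 − 1600·1.8 − 600·1.2 = 0 → T = 3600/(3.6·0.34202) = 2923.81 ≈ 2924 N.
ΣF_x = 0: A_x − T·cos20° = 0 → A_x = 2923.81 × 0.939693 = 2747 N.
ΣF_y = 0: A_y + T·sin20° − 1600 − 600 = 0 → A_y = 2200 − 2923.81 × 0.34202 = 1200 N.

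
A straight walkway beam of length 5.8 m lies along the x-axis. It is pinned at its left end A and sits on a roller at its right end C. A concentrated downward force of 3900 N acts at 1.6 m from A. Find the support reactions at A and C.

Moments about A: C_y·5.8 − 3900·1.6 = 0 → C_y = 6240/5.8 = 1075.86 ≈ 1076 N.
ΣF_y = 0: A_y + 1075.86 − 3900 = 0 → A_y = 2824 N.
ΣF_x = 0: no horizontal applied forces, so A_x = 0.

A_x = 0, A_y = 2824 N, C_y = 1076 N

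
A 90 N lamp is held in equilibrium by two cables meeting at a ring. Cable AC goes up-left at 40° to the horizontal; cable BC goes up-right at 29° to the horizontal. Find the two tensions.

ΣF_x = 0: −T_AC·cos40° + T_BC·cos29° = 0 → T_BC = 0.87586·T_AC.
ΣF_y = 0: T_AC·sin40° + T_BC·sin29° = 90.
Substitute: T_AC·(0.642788 + 0.87586·0.48481) = 90 → T_AC = 84.316 ≈ 84.32 N.
Then T_BC = 0.87586 × 84.316 = 73.85 N.

T_AC = 84.32 N, T_BC = 73.85 N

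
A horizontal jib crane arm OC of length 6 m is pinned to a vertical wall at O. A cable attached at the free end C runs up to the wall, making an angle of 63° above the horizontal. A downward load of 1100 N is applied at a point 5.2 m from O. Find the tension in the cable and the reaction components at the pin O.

T = 1070 N, O_x = 485.7 N, O_y = 146.7 N

ΣM about O: T·sin63°·6 − 1100·5.2 = 0 → T = 5720/(6·0.891007) = 1069.95 ≈ 1070 N.
ΣF_x = 0: O_x − T·cos63° = 0 → O_x = 1069.95 × 0.45399 = 485.7 N.
ΣF_y = 0: O_y + T·sin63° − 1100 = 0 → O_y = 1100 − 1069.95 × 0.891007 = 146.7 N.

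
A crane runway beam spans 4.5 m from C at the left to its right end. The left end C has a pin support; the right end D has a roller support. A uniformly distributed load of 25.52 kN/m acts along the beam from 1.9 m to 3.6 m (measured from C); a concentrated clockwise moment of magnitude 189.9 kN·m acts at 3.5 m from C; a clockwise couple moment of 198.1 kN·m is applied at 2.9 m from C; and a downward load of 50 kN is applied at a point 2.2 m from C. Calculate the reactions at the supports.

C_x = 0, C_y = -43.80 kN, D_y = 137.2 kN

Resultant of the distributed load: 25.52 × 1.7 = 43.384 kN at 2.75 m from C.
Moments about C: D_y·4.5 − (25.52·1.7)·2.75 − 189.9 − 198.1 − 50·2.2 = 0 → D_y = 617.306/4.5 = 137.179 ≈ 137.2 kN.
ΣF_y = 0: C_y + 137.179 − 25.52·1.7 − 50 = 0 → C_y = -43.80 kN.
ΣF_x = 0: no horizontal applied forces, so C_x = 0.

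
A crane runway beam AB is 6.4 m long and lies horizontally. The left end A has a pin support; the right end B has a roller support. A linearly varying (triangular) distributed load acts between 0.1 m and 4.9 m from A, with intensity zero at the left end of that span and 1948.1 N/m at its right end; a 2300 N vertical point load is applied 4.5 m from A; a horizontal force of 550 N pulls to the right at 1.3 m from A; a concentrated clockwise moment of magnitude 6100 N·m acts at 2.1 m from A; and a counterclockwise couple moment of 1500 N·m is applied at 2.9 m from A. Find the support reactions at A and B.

Resultant of the triangular load: ½ × 1948.1 × 4.8 = 4675.44 N, acting at 3.3 m from A (one-third of the span from the peak).
Taking moments about A: B_y·6.4 − (½·1948.1·4.8)·3.3 − 2300·4.5 − 6100 + 1500 = 0 → B_y = 30378.952/6.4 = 4746.71 ≈ 4747 N.
ΣF_y = 0: A_y + 4746.71 − ½·1948.1·4.8 − 2300 = 0 → A_y = 2229 N.
ΣF_x = 0: A_x + 550 = 0 → A_x = -550.0 N.

A_x = -550.0 N, A_y = 2229 N, B_y = 4747 N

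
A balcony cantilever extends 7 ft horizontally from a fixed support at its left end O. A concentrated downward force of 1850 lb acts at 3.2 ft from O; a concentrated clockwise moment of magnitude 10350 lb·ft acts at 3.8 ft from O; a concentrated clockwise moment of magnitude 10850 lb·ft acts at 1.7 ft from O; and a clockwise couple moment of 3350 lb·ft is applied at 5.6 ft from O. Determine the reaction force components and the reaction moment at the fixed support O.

O_x = 0, O_y = 1850 lb, M_O = 30470 lb·ft

ΣF_x = 0: O_x = 0.
ΣF_y = 0: O_y − 1850 = 0 → O_y = 1850 lb.
ΣM about O: M_O − 1850·3.2 − 10350 − 10850 − 3350 = 0 → M_O = 30470 lb·ft.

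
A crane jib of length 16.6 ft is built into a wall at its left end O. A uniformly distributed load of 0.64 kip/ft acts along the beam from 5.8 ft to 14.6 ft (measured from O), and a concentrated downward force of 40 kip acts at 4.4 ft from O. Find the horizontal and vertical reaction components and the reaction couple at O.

Resultant of the distributed load: 0.64 × 8.8 = 5.632 kip at 10.2 ft from O.
ΣF_x = 0: O_x = 0.
ΣF_y = 0: O_y − 0.64·8.8 − 40 = 0 → O_y = 45.63 kip.
ΣM about O: M_O − (0.64·8.8)·10.2 − 40·4.4 = 0 → M_O = 233.4 kip·ft.

O_x = 0, O_y = 45.63 kip, M_O = 233.4 kip·ft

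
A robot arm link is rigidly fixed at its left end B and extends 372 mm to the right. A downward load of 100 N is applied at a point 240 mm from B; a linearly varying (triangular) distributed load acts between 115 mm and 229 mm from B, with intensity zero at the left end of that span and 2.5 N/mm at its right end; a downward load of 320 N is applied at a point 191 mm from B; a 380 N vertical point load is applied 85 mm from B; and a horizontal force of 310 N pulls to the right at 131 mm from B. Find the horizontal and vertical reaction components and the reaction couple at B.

B_x = -310.0 N, B_y = 942.5 N, M_B = 144600 N·mm

Resultant of the triangular load: ½ × 2.5 × 114 = 142.5 N, acting at 191 mm from B (one-third of the span from the peak).
ΣF_x = 0: B_x + 310 = 0 → B_x = -310.0 N.
ΣF_y = 0: B_y − 100 − ½·2.5·114 − 320 − 380 = 0 → B_y = 942.5 N.
ΣM about B: M_B − 100·240 − (½·2.5·114)·191 − 320·191 − 380·85 = 0 → M_B = 144600 N·mm.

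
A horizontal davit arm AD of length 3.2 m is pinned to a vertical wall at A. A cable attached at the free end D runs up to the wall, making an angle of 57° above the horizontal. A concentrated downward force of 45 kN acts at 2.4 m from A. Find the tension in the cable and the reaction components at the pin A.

T = 40.24 kN, A_x = 21.92 kN, A_y = 11.25 kN

ΣM about A: T·sin57°·3.2 − 45·2.4 = 0 → T = 108/(3.2·0.838671) = 40.2422 ≈ 40.24 kN.
ΣF_x = 0: A_x − T·cos57° = 0 → A_x = 40.2422 × 0.544639 = 21.92 kN.
ΣF_y = 0: A_y + T·sin57° − 45 = 0 → A_y = 45 − 40.2422 × 0.838671 = 11.25 kN.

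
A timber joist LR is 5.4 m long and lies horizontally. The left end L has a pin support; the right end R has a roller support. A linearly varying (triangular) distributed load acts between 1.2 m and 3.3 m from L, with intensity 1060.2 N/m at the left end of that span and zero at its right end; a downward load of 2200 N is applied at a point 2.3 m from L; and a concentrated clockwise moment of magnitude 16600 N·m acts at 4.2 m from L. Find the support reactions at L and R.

Resultant of the triangular load: ½ × 1060.2 × 2.1 = 1113.21 N, acting at 1.9 m from L (one-third of the span from the peak).
Taking moments about L: R_y·5.4 − (½·1060.2·2.1)·1.9 − 2200·2.3 − 16600 = 0 → R_y = 23775.099/5.4 = 4402.8 ≈ 4403 N.
ΣF_y = 0: L_y + 4402.8 − ½·1060.2·2.1 − 2200 = 0 → L_y = -1090 N.
ΣF_x = 0: no horizontal applied forces, so L_x = 0.

L_x = 0, L_y = -1090 N, R_y = 4403 N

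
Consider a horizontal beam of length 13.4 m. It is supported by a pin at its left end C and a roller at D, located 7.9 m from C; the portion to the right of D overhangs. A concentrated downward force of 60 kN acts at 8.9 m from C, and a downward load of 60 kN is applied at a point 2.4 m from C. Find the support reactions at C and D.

Taking moments about C: D_y·7.9 − 60·8.9 − 60·2.4 = 0 → D_y = 678/7.9 = 85.8228 ≈ 85.82 kN.
ΣF_y = 0: C_y + 85.8228 − 60 − 60 = 0 → C_y = 34.18 kN.
ΣF_x = 0: no horizontal applied forces, so C_x = 0.

C_x = 0, C_y = 34.18 kN, D_y = 85.82 kN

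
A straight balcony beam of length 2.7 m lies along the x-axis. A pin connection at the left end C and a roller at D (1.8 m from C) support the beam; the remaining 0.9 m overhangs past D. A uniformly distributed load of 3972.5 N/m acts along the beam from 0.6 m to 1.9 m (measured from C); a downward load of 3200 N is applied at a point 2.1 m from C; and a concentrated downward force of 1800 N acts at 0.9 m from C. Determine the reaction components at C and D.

C_x = 0, C_y = 1945 N, D_y = 8220 N

Resultant of the distributed load: 3972.5 × 1.3 = 5164.25 N at 1.25 m from C.
Taking moments about C: D_y·1.8 − (3972.5·1.3)·1.25 − 3200·2.1 − 1800·0.9 = 0 → D_y = 14795.3125/1.8 = 8219.62 ≈ 8220 N.
ΣF_y = 0: C_y + 8219.62 − 3972.5·1.3 − 3200 − 1800 = 0 → C_y = 1945 N.
ΣF_x = 0: no horizontal applied forces, so C_x = 0.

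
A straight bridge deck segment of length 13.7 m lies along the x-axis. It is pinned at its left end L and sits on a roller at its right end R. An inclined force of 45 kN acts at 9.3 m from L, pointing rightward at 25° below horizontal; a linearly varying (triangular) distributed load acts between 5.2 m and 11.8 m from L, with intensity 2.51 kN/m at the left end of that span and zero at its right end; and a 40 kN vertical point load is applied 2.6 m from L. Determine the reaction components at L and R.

L_x = -40.78 kN, L_y = 42.33 kN, R_y = 24.98 kN

Resultant of the triangular load: ½ × 2.51 × 6.6 = 8.283 kN, acting at 7.4 m from L (one-third of the span from the peak).
ΣM about L: R_y·13.7 − 45·sin25°·9.3 − (½·2.51·6.6)·7.4 − 40·2.6 = 0 → R_y = 342.16/13.7 = 24.9752 ≈ 24.98 kN.
ΣF_y = 0: L_y + 24.9752 − 45·sin25° − ½·2.51·6.6 − 40 = 0 → L_y = 42.33 kN.
ΣF_x = 0: L_x + 45·cos25° = 0 → L_x = -40.78 kN.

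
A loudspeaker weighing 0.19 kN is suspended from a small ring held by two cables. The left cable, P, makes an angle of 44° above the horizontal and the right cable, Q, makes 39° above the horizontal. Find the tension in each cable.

T_P = 0.1488 kN, T_Q = 0.1377 kN

ΣF_x = 0: −T_P·cos44° + T_Q·cos39° = 0 → T_Q = 0.925617·T_P.
ΣF_y = 0: T_P·sin44° + T_Q·sin39° = 0.19.
Substitute: T_P·(0.694658 + 0.925617·0.62932) = 0.19 → T_P = 0.148767 ≈ 0.1488 kN.
Then T_Q = 0.925617 × 0.148767 = 0.1377 kN.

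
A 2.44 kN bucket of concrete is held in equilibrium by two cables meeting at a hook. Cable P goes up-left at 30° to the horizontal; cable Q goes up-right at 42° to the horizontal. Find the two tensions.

ΣF_x = 0: −T_P·cos30° + T_Q·cos42° = 0 → T_Q = 1.16535·T_P.
ΣF_y = 0: T_P·sin30° + T_Q·sin42° = 2.44.
Substitute: T_P·(0.5 + 1.16535·0.669131) = 2.44 → T_P = 1.90659 ≈ 1.907 kN.
Then T_Q = 1.16535 × 1.90659 = 2.222 kN.

T_P = 1.907 kN, T_Q = 2.222 kN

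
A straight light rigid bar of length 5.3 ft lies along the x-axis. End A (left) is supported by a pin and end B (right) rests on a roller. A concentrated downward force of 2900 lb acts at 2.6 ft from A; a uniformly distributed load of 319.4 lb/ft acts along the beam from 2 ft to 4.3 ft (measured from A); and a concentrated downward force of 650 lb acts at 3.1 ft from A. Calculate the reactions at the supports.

A_x = 0, A_y = 2045 lb, B_y = 2239 lb

Resultant of the distributed load: 319.4 × 2.3 = 734.62 lb at 3.15 ft from A.
Taking moments about A: B_y·5.3 − 2900·2.6 − (319.4·2.3)·3.15 − 650·3.1 = 0 → B_y = 11869.053/5.3 = 2239.44 ≈ 2239 lb.
ΣF_y = 0: A_y + 2239.44 − 2900 − 319.4·2.3 − 650 = 0 → A_y = 2045 lb.
ΣF_x = 0: no horizontal applied forces, so A_x = 0.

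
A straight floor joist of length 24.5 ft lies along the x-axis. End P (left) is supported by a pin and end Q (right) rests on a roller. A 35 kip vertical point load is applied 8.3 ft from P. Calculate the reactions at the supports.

Moments about P: Q_y·24.5 − 35·8.3 = 0 → Q_y = 290.5/24.5 = 11.8571 ≈ 11.86 kip.
ΣF_y = 0: P_y + 11.8571 − 35 = 0 → P_y = 23.14 kip.
ΣF_x = 0: no horizontal applied forces, so P_x = 0.

P_x = 0, P_y = 23.14 kip, Q_y = 11.86 kip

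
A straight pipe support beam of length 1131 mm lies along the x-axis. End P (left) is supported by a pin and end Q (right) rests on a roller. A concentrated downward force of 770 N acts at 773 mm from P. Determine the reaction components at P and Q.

P_x = 0, P_y = 243.7 N, Q_y = 526.3 N

ΣM about P: Q_y·1131 − 770·773 = 0 → Q_y = 595210/1131 = 526.269 ≈ 526.3 N.
ΣF_y = 0: P_y + 526.269 − 770 = 0 → P_y = 243.7 N.
ΣF_x = 0: no horizontal applied forces, so P_x = 0.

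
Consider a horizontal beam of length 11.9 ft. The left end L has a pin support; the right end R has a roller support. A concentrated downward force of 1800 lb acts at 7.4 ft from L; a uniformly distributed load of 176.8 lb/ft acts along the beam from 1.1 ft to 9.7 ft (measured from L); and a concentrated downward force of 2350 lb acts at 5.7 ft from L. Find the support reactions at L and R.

Resultant of the distributed load: 176.8 × 8.6 = 1520.48 lb at 5.4 ft from L.
ΣM about L: R_y·11.9 − 1800·7.4 − (176.8·8.6)·5.4 − 2350·5.7 = 0 → R_y = 34925.592/11.9 = 2934.92 ≈ 2935 lb.
ΣF_y = 0: L_y + 2934.92 − 1800 − 176.8·8.6 − 2350 = 0 → L_y = 2736 lb.
ΣF_x = 0: no horizontal applied forces, so L_x = 0.

L_x = 0, L_y = 2736 lb, R_y = 2935 lb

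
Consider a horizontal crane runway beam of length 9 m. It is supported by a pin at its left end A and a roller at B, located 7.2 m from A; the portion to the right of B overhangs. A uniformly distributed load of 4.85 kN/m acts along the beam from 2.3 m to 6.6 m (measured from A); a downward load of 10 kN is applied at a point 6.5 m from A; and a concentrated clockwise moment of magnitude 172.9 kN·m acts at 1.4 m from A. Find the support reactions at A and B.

Resultant of the distributed load: 4.85 × 4.3 = 20.855 kN at 4.45 m from A.
Moments about A: B_y·7.2 − (4.85·4.3)·4.45 − 10·6.5 − 172.9 = 0 → B_y = 330.70475/7.2 = 45.9312 ≈ 45.93 kN.
ΣF_y = 0: A_y + 45.9312 − 4.85·4.3 − 10 = 0 → A_y = -15.08 kN.
ΣF_x = 0: no horizontal applied forces, so A_x = 0.

A_x = 0, A_y = -15.08 kN, B_y = 45.93 kN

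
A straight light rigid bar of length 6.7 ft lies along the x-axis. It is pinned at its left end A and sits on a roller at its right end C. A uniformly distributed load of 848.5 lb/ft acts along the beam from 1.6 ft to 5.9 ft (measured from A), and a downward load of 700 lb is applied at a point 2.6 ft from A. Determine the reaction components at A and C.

Resultant of the distributed load: 848.5 × 4.3 = 3648.55 lb at 3.75 ft from A.
ΣM about A: C_y·6.7 − (848.5·4.3)·3.75 − 700·2.6 = 0 → C_y = 15502.0625/6.7 = 2313.74 ≈ 2314 lb.
ΣF_y = 0: A_y + 2313.74 − 848.5·4.3 − 700 = 0 → A_y = 2035 lb.
ΣF_x = 0: no horizontal applied forces, so A_x = 0.

A_x = 0, A_y = 2035 lb, C_y = 2314 lb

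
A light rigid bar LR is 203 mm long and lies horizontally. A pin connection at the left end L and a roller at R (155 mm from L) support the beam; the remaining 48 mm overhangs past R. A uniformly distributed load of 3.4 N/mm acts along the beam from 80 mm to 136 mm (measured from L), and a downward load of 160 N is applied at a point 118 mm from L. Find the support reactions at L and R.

Resultant of the distributed load: 3.4 × 56 = 190.4 N at 108 mm from L.
Moments about L: R_y·155 − (3.4·56)·108 − 160·118 = 0 → R_y = 39443.2/155 = 254.472 ≈ 254.5 N.
ΣF_y = 0: L_y + 254.472 − 3.4·56 − 160 = 0 → L_y = 95.93 N.
ΣF_x = 0: no horizontal applied forces, so L_x = 0.

L_x = 0, L_y = 95.93 N, R_y = 254.5 N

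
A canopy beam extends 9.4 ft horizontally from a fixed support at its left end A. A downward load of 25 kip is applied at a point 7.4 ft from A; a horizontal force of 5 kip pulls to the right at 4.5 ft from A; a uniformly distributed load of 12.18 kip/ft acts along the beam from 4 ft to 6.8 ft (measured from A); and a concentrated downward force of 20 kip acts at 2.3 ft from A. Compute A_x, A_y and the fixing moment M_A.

A_x = -5.000 kip, A_y = 79.10 kip, M_A = 415.2 kip·ft

Resultant of the distributed load: 12.18 × 2.8 = 34.104 kip at 5.4 ft from A.
ΣF_x = 0: A_x + 5 = 0 → A_x = -5.000 kip.
ΣF_y = 0: A_y − 25 − 12.18·2.8 − 20 = 0 → A_y = 79.10 kip.
ΣM about A: M_A − 25·7.4 − (12.18·2.8)·5.4 − 20·2.3 = 0 → M_A = 415.2 kip·ft.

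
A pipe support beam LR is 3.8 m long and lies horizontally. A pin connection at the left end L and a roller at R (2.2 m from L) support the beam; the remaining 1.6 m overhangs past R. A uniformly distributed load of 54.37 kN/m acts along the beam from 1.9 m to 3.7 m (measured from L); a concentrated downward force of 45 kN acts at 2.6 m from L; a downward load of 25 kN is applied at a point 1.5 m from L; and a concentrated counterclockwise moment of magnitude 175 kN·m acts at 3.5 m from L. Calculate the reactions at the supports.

L_x = 0, L_y = 52.63 kN, R_y = 115.2 kN

Resultant of the distributed load: 54.37 × 1.8 = 97.866 kN at 2.8 m from L.
Taking moments about L: R_y·2.2 − (54.37·1.8)·2.8 − 45·2.6 − 25·1.5 + 175 = 0 → R_y = 253.5248/2.2 = 115.239 ≈ 115.2 kN.
ΣF_y = 0: L_y + 115.239 − 54.37·1.8 − 45 − 25 = 0 → L_y = 52.63 kN.
ΣF_x = 0: no horizontal applied forces, so L_x = 0.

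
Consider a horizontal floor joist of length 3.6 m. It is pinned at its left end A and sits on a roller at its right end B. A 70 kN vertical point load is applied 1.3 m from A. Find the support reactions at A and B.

ΣM about A: B_y·3.6 − 70·1.3 = 0 → B_y = 91/3.6 = 25.2778 ≈ 25.28 kN.
ΣF_y = 0: A_y + 25.2778 − 70 = 0 → A_y = 44.72 kN.
ΣF_x = 0: no horizontal applied forces, so A_x = 0.

A_x = 0, A_y = 44.72 kN, B_y = 25.28 kN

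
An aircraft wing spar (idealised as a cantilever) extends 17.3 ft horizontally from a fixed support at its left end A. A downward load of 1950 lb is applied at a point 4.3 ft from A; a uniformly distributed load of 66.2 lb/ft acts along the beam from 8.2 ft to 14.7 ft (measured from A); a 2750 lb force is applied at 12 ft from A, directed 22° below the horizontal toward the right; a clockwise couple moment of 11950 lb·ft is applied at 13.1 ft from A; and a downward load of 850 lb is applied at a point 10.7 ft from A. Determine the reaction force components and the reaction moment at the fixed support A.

A_x = -2550 lb, A_y = 4260 lb, M_A = 46720 lb·ft

Resultant of the distributed load: 66.2 × 6.5 = 430.3 lb at 11.45 ft from A.
ΣF_x = 0: A_x + 2750·cos22° = 0 → A_x = -2550 lb.
ΣF_y = 0: A_y − 1950 − 66.2·6.5 − 2750·sin22° − 850 = 0 → A_y = 4260 lb.
ΣM about A: M_A − 1950·4.3 − (66.2·6.5)·11.45 − 2750·sin22°·12 − 11950 − 850·10.7 = 0 → M_A = 46720 lb·ft.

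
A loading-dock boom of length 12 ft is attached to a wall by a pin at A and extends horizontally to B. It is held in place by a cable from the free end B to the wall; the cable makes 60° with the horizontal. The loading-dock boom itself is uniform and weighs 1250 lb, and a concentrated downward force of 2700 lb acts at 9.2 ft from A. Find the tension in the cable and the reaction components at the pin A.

T = 3112 lb, A_x = 1556 lb, A_y = 1255 lb

ΣM about A: T·sin60°·12 − 1250·6 − 2700·9.2 = 0 → T = 32340/(12·0.866025) = 3111.92 ≈ 3112 lb.
ΣF_x = 0: A_x − T·cos60° = 0 → A_x = 3111.92 × 0.5 = 1556 lb.
ΣF_y = 0: A_y + T·sin60° − 1250 − 2700 = 0 → A_y = 3950 − 3111.92 × 0.866025 = 1255 lb.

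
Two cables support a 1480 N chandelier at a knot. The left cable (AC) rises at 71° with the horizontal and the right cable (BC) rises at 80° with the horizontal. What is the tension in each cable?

ΣF_x = 0: −T_AC·cos71° + T_BC·cos80° = 0 → T_BC = 1.87487·T_AC.
ΣF_y = 0: T_AC·sin71° + T_BC·sin80° = 1480.
Substitute: T_AC·(0.945519 + 1.87487·0.984808) = 1480 → T_AC = 530.104 ≈ 530.1 N.
Then T_BC = 1.87487 × 530.104 = 993.9 N.

T_AC = 530.1 N, T_BC = 993.9 N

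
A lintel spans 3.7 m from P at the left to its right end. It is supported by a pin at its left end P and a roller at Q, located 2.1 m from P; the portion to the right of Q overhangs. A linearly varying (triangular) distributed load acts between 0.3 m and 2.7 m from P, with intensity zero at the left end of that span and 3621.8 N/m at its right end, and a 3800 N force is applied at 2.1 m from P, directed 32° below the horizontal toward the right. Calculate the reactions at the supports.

Resultant of the triangular load: ½ × 3621.8 × 2.4 = 4346.16 N, acting at 1.9 m from P (one-third of the span from the peak).
Taking moments about P: Q_y·2.1 − (½·3621.8·2.4)·1.9 − 3800·sin32°·2.1 = 0 → Q_y = 12486.5/2.1 = 5945.95 ≈ 5946 N.
ΣF_y = 0: P_y + 5945.95 − ½·3621.8·2.4 − 3800·sin32° = 0 → P_y = 413.9 N.
ΣF_x = 0: P_x + 3800·cos32° = 0 → P_x = -3223 N.

P_x = -3223 N, P_y = 413.9 N, Q_y = 5946 N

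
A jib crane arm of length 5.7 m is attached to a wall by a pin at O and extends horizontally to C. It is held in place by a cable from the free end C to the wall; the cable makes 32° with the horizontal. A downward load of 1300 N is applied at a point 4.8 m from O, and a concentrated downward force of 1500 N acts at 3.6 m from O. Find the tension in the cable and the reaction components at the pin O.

ΣM about O: T·sin32°·5.7 − 1300·4.8 − 1500·3.6 = 0 → T = 11640/(5.7·0.529919) = 3853.62 ≈ 3854 N.
ΣF_x = 0: O_x − T·cos32° = 0 → O_x = 3853.62 × 0.848048 = 3268 N.
ΣF_y = 0: O_y + T·sin32° − 1300 − 1500 = 0 → O_y = 2800 − 3853.62 × 0.529919 = 757.9 N.

T = 3854 N, O_x = 3268 N, O_y = 757.9 N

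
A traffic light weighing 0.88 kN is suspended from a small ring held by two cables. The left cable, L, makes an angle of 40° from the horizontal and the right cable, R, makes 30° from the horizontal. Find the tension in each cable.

ΣF_x = 0: −T_L·cos40° + T_R·cos30° = 0 → T_R = 0.884552·T_L.
ΣF_y = 0: T_L·sin40° + T_R·sin30° = 0.88.
Substitute: T_L·(0.642788 + 0.884552·0.5) = 0.88 → T_L = 0.811012 ≈ 0.8110 kN.
Then T_R = 0.884552 × 0.811012 = 0.7174 kN.

T_L = 0.8110 kN, T_R = 0.7174 kN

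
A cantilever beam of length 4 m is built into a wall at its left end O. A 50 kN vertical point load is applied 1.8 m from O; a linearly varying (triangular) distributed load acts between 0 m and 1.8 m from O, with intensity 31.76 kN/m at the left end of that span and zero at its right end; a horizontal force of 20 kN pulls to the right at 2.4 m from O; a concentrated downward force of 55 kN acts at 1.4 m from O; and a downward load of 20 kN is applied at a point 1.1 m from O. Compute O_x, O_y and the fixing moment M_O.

Resultant of the triangular load: ½ × 31.76 × 1.8 = 28.584 kN, acting at 0.6 m from O (one-third of the span from the peak).
ΣF_x = 0: O_x + 20 = 0 → O_x = -20.00 kN.
ΣF_y = 0: O_y − 50 − ½·31.76·1.8 − 55 − 20 = 0 → O_y = 153.6 kN.
ΣM about O: M_O − 50·1.8 − (½·31.76·1.8)·0.6 − 55·1.4 − 20·1.1 = 0 → M_O = 206.2 kN·m.

O_x = -20.00 kN, O_y = 153.6 kN, M_O = 206.2 kN·m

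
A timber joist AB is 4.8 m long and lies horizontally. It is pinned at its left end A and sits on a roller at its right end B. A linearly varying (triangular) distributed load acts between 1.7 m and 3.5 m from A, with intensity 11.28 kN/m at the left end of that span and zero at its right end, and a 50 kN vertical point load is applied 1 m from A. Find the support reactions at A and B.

Resultant of the triangular load: ½ × 11.28 × 1.8 = 10.152 kN, acting at 2.3 m from A (one-third of the span from the peak).
Moments about A: B_y·4.8 − (½·11.28·1.8)·2.3 − 50·1 = 0 → B_y = 73.3496/4.8 = 15.2812 ≈ 15.28 kN.
ΣF_y = 0: A_y + 15.2812 − ½·11.28·1.8 − 50 = 0 → A_y = 44.87 kN.
ΣF_x = 0: no horizontal applied forces, so A_x = 0.

A_x = 0, A_y = 44.87 kN, B_y = 15.28 kN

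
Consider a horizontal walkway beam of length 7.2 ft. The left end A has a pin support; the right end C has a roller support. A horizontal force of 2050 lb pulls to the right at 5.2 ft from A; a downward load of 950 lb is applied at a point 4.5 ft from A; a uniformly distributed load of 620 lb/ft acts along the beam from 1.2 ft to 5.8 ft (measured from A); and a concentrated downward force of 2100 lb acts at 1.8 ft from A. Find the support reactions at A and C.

A_x = -2050 lb, A_y = 3397 lb, C_y = 2505 lb

Resultant of the distributed load: 620 × 4.6 = 2852 lb at 3.5 ft from A.
ΣM about A: C_y·7.2 − 950·4.5 − (620·4.6)·3.5 − 2100·1.8 = 0 → C_y = 18037/7.2 = 2505.14 ≈ 2505 lb.
ΣF_y = 0: A_y + 2505.14 − 950 − 620·4.6 − 2100 = 0 → A_y = 3397 lb.
ΣF_x = 0: A_x + 2050 = 0 → A_x = -2050 lb.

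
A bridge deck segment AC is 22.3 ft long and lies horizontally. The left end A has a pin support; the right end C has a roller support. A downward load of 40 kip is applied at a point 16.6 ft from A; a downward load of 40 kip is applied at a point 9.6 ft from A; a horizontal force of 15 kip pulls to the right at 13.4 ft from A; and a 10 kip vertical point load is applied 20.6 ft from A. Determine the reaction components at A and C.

A_x = -15.00 kip, A_y = 33.77 kip, C_y = 56.23 kip

Taking moments about A: C_y·22.3 − 40·16.6 − 40·9.6 − 10·20.6 = 0 → C_y = 1254/22.3 = 56.2332 ≈ 56.23 kip.
ΣF_y = 0: A_y + 56.2332 − 40 − 40 − 10 = 0 → A_y = 33.77 kip.
ΣF_x = 0: A_x + 15 = 0 → A_x = -15.00 kip.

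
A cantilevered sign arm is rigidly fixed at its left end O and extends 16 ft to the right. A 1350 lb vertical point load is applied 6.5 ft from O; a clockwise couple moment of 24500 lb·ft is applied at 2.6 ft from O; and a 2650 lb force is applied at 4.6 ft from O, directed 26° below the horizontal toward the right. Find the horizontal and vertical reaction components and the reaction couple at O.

O_x = -2382 lb, O_y = 2512 lb, M_O = 38620 lb·ft

ΣF_x = 0: O_x + 2650·cos26° = 0 → O_x = -2382 lb.
ΣF_y = 0: O_y − 1350 − 2650·sin26° = 0 → O_y = 2512 lb.
ΣM about O: M_O − 1350·6.5 − 24500 − 2650·sin26°·4.6 = 0 → M_O = 38620 lb·ft.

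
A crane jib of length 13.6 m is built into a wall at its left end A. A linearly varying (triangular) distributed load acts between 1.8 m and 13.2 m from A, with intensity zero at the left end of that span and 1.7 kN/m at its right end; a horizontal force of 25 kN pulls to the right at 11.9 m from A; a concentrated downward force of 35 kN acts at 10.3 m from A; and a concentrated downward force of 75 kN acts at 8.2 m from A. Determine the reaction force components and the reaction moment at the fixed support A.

Resultant of the triangular load: ½ × 1.7 × 11.4 = 9.69 kN, acting at 9.4 m from A (one-third of the span from the peak).
ΣF_x = 0: A_x + 25 = 0 → A_x = -25.00 kN.
ΣF_y = 0: A_y − ½·1.7·11.4 − 35 − 75 = 0 → A_y = 119.7 kN.
ΣM about A: M_A − (½·1.7·11.4)·9.4 − 35·10.3 − 75·8.2 = 0 → M_A = 1067 kN·m.

A_x = -25.00 kN, A_y = 119.7 kN, M_A = 1067 kN·m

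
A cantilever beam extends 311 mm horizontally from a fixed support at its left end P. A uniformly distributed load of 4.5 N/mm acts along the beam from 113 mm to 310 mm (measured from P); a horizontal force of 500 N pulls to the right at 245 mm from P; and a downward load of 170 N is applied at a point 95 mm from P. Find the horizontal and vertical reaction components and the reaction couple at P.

P_x = -500.0 N, P_y = 1056 N, M_P = 203600 N·mm

Resultant of the distributed load: 4.5 × 197 = 886.5 N at 211.5 mm from P.
ΣF_x = 0: P_x + 500 = 0 → P_x = -500.0 N.
ΣF_y = 0: P_y − 4.5·197 − 170 = 0 → P_y = 1056 N.
ΣM about P: M_P − (4.5·197)·211.5 − 170·95 = 0 → M_P = 203600 N·mm.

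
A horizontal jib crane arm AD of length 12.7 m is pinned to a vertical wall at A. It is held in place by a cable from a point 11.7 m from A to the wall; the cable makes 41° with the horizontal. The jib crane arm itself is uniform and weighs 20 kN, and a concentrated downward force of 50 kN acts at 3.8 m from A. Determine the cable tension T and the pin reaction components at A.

ΣM about A: T·sin41°·11.7 − 20·6.35 − 50·3.8 = 0 → T = 317/(11.7·0.656059) = 41.2981 ≈ 41.30 kN.
ΣF_x = 0: A_x − T·cos41° = 0 → A_x = 41.2981 × 0.75471 = 31.17 kN.
ΣF_y = 0: A_y + T·sin41° − 20 − 50 = 0 → A_y = 70 − 41.2981 × 0.656059 = 42.91 kN.

T = 41.30 kN, A_x = 31.17 kN, A_y = 42.91 kN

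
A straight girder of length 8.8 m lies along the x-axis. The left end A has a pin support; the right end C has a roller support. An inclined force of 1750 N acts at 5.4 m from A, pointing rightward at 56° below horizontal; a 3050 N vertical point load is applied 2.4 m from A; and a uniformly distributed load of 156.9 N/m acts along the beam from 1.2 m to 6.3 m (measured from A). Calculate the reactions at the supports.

Resultant of the distributed load: 156.9 × 5.1 = 800.19 N at 3.75 m from A.
ΣM about A: C_y·8.8 − 1750·sin56°·5.4 − 3050·2.4 − (156.9·5.1)·3.75 = 0 → C_y = 18155.1/8.8 = 2063.08 ≈ 2063 N.
ΣF_y = 0: A_y + 2063.08 − 1750·sin56° − 3050 − 156.9·5.1 = 0 → A_y = 3238 N.
ΣF_x = 0: A_x + 1750·cos56° = 0 → A_x = -978.6 N.

A_x = -978.6 N, A_y = 3238 N, C_y = 2063 N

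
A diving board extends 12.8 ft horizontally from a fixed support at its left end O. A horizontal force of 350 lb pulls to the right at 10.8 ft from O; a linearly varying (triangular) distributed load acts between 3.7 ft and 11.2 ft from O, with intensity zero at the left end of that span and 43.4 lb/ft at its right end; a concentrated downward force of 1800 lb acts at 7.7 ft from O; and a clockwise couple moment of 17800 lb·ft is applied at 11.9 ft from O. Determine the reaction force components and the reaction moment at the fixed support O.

Resultant of the triangular load: ½ × 43.4 × 7.5 = 162.75 lb, acting at 8.7 ft from O (one-third of the span from the peak).
ΣF_x = 0: O_x + 350 = 0 → O_x = -350.0 lb.
ΣF_y = 0: O_y − ½·43.4·7.5 − 1800 = 0 → O_y = 1963 lb.
ΣM about O: M_O − (½·43.4·7.5)·8.7 − 1800·7.7 − 17800 = 0 → M_O = 33080 lb·ft.

O_x = -350.0 lb, O_y = 1963 lb, M_O = 33080 lb·ft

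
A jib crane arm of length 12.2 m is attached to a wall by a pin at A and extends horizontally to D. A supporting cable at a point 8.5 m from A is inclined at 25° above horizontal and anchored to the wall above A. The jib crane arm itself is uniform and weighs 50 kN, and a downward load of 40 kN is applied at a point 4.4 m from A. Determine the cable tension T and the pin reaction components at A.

T = 133.9 kN, A_x = 121.4 kN, A_y = 33.41 kN

ΣM about A: T·sin25°·8.5 − 50·6.1 − 40·4.4 = 0 → T = 481/(8.5·0.422618) = 133.899 ≈ 133.9 kN.
ΣF_x = 0: A_x − T·cos25° = 0 → A_x = 133.899 × 0.906308 = 121.4 kN.
ΣF_y = 0: A_y + T·sin25° − 50 − 40 = 0 → A_y = 90 − 133.899 × 0.422618 = 33.41 kN.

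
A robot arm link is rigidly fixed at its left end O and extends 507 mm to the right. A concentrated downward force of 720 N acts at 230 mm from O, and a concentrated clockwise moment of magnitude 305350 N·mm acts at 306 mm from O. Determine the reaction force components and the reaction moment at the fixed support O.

O_x = 0, O_y = 720.0 N, M_O = 471000 N·mm

ΣF_x = 0: O_x = 0.
ΣF_y = 0: O_y − 720 = 0 → O_y = 720.0 N.
ΣM about O: M_O − 720·230 − 305350 = 0 → M_O = 471000 N·mm.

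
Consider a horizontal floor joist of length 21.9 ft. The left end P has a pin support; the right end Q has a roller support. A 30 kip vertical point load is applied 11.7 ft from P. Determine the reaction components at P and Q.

ΣM about P: Q_y·21.9 − 30·11.7 = 0 → Q_y = 351/21.9 = 16.0274 ≈ 16.03 kip.
ΣF_y = 0: P_y + 16.0274 − 30 = 0 → P_y = 13.97 kip.
ΣF_x = 0: no horizontal applied forces, so P_x = 0.

P_x = 0, P_y = 13.97 kip, Q_y = 16.03 kip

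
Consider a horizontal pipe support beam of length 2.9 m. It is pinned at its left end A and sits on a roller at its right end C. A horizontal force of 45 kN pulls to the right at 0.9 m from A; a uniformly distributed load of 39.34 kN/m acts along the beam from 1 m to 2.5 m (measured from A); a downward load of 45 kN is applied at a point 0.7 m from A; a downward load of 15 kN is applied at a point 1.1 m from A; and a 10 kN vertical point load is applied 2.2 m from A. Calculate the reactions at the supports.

A_x = -45.00 kN, A_y = 69.26 kN, C_y = 59.75 kN

Resultant of the distributed load: 39.34 × 1.5 = 59.01 kN at 1.75 m from A.
Taking moments about A: C_y·2.9 − (39.34·1.5)·1.75 − 45·0.7 − 15·1.1 − 10·2.2 = 0 → C_y = 173.2675/2.9 = 59.7474 ≈ 59.75 kN.
ΣF_y = 0: A_y + 59.7474 − 39.34·1.5 − 45 − 15 − 10 = 0 → A_y = 69.26 kN.
ΣF_x = 0: A_x + 45 = 0 → A_x = -45.00 kN.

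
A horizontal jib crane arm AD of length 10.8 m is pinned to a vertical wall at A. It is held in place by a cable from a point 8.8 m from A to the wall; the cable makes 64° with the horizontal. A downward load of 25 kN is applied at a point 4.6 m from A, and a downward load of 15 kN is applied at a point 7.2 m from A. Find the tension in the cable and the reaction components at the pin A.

ΣM about A: T·sin64°·8.8 − 25·4.6 − 15·7.2 = 0 → T = 223/(8.8·0.898794) = 28.1943 ≈ 28.19 kN.
ΣF_x = 0: A_x − T·cos64° = 0 → A_x = 28.1943 × 0.438371 = 12.36 kN.
ΣF_y = 0: A_y + T·sin64° − 25 − 15 = 0 → A_y = 40 − 28.1943 × 0.898794 = 14.66 kN.

T = 28.19 kN, A_x = 12.36 kN, A_y = 14.66 kN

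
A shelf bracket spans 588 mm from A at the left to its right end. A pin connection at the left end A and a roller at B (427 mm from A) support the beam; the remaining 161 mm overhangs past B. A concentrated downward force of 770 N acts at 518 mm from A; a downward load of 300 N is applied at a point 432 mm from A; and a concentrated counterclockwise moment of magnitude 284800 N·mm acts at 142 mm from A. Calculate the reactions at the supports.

Taking moments about A: B_y·427 − 770·518 − 300·432 + 284800 = 0 → B_y = 243660/427 = 570.632 ≈ 570.6 N.
ΣF_y = 0: A_y + 570.632 − 770 − 300 = 0 → A_y = 499.4 N.
ΣF_x = 0: no horizontal applied forces, so A_x = 0.

A_x = 0, A_y = 499.4 N, B_y = 570.6 N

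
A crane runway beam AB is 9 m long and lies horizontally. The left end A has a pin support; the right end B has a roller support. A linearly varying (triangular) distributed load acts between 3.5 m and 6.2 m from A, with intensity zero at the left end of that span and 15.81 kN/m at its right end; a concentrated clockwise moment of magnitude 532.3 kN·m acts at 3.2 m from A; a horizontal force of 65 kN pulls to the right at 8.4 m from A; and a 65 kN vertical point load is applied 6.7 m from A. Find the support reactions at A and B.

A_x = -65.00 kN, A_y = -33.76 kN, B_y = 120.1 kN

Resultant of the triangular load: ½ × 15.81 × 2.7 = 21.3435 kN, acting at 5.3 m from A (one-third of the span from the peak).
Taking moments about A: B_y·9 − (½·15.81·2.7)·5.3 − 532.3 − 65·6.7 = 0 → B_y = 1080.92055/9 = 120.102 ≈ 120.1 kN.
ΣF_y = 0: A_y + 120.102 − ½·15.81·2.7 − 65 = 0 → A_y = -33.76 kN.
ΣF_x = 0: A_x + 65 = 0 → A_x = -65.00 kN.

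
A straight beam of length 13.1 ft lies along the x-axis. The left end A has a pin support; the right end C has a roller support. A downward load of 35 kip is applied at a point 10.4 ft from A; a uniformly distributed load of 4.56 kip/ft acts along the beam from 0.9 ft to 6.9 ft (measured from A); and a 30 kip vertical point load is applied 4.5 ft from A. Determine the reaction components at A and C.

Resultant of the distributed load: 4.56 × 6 = 27.36 kip at 3.9 ft from A.
ΣM about A: C_y·13.1 − 35·10.4 − (4.56·6)·3.9 − 30·4.5 = 0 → C_y = 605.704/13.1 = 46.2369 ≈ 46.24 kip.
ΣF_y = 0: A_y + 46.2369 − 35 − 4.56·6 − 30 = 0 → A_y = 46.12 kip.
ΣF_x = 0: no horizontal applied forces, so A_x = 0.

A_x = 0, A_y = 46.12 kip, C_y = 46.24 kip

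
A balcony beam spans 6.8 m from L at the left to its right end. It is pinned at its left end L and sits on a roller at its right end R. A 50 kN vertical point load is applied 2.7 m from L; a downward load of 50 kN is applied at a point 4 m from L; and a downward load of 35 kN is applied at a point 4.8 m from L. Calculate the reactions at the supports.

ΣM about L: R_y·6.8 − 50·2.7 − 50·4 − 35·4.8 = 0 → R_y = 503/6.8 = 73.9706 ≈ 73.97 kN.
ΣF_y = 0: L_y + 73.9706 − 50 − 50 − 35 = 0 → L_y = 61.03 kN.
ΣF_x = 0: no horizontal applied forces, so L_x = 0.

L_x = 0, L_y = 61.03 kN, R_y = 73.97 kN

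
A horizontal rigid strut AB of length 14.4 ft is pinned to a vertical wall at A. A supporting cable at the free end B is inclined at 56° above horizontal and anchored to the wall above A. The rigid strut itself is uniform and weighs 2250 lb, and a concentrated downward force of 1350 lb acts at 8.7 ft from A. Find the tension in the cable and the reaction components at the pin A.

T = 2341 lb, A_x = 1309 lb, A_y = 1659 lb

ΣM about A: T·sin56°·14.4 − 2250·7.2 − 1350·8.7 = 0 → T = 27945/(14.4·0.829038) = 2340.82 ≈ 2341 lb.
ΣF_x = 0: A_x − T·cos56° = 0 → A_x = 2340.82 × 0.559193 = 1309 lb.
ΣF_y = 0: A_y + T·sin56° − 2250 − 1350 = 0 → A_y = 3600 − 2340.82 × 0.829038 = 1659 lb.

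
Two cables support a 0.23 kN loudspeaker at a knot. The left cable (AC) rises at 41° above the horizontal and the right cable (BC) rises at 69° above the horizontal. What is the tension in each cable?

ΣF_x = 0: −T_AC·cos41° + T_BC·cos69° = 0 → T_BC = 2.10596·T_AC.
ΣF_y = 0: T_AC·sin41° + T_BC·sin69° = 0.23.
Substitute: T_AC·(0.656059 + 2.10596·0.93358) = 0.23 → T_AC = 0.0877146 ≈ 0.08771 kN.
Then T_BC = 2.10596 × 0.0877146 = 0.1847 kN.

T_AC = 0.08771 kN, T_BC = 0.1847 kN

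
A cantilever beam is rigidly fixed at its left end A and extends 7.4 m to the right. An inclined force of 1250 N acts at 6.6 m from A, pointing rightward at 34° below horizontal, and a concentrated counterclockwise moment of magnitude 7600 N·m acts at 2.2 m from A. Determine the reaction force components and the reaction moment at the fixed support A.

A_x = -1036 N, A_y = 699.0 N, M_A = -2987 N·m

ΣF_x = 0: A_x + 1250·cos34° = 0 → A_x = -1036 N.
ΣF_y = 0: A_y − 1250·sin34° = 0 → A_y = 699.0 N.
ΣM about A: M_A − 1250·sin34°·6.6 + 7600 = 0 → M_A = -2987 N·m.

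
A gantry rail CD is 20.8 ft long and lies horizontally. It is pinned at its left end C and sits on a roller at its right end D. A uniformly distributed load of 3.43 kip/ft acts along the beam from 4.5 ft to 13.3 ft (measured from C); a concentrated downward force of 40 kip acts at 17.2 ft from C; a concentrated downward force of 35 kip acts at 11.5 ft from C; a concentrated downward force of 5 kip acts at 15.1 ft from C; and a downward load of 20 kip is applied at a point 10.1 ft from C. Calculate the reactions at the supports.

C_x = 0, C_y = 51.50 kip, D_y = 78.68 kip

Resultant of the distributed load: 3.43 × 8.8 = 30.184 kip at 8.9 ft from C.
Taking moments about C: D_y·20.8 − (3.43·8.8)·8.9 − 40·17.2 − 35·11.5 − 5·15.1 − 20·10.1 = 0 → D_y = 1636.6376/20.8 = 78.6845 ≈ 78.68 kip.
ΣF_y = 0: C_y + 78.6845 − 3.43·8.8 − 40 − 35 − 5 − 20 = 0 → C_y = 51.50 kip.
ΣF_x = 0: no horizontal applied forces, so C_x = 0.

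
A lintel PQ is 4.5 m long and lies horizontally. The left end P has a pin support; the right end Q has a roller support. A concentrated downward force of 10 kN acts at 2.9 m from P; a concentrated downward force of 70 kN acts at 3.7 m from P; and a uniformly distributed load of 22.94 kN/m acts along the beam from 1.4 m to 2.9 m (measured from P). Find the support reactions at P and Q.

Resultant of the distributed load: 22.94 × 1.5 = 34.41 kN at 2.15 m from P.
ΣM about P: Q_y·4.5 − 10·2.9 − 70·3.7 − (22.94·1.5)·2.15 = 0 → Q_y = 361.9815/4.5 = 80.4403 ≈ 80.44 kN.
ΣF_y = 0: P_y + 80.4403 − 10 − 70 − 22.94·1.5 = 0 → P_y = 33.97 kN.
ΣF_x = 0: no horizontal applied forces, so P_x = 0.

P_x = 0, P_y = 33.97 kN, Q_y = 80.44 kN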